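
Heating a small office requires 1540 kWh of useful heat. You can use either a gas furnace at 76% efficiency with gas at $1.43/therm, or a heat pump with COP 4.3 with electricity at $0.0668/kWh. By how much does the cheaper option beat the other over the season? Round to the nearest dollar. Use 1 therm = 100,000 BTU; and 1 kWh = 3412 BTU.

Heat load = 1540 kWh × 3412 = 5,254,480 BTU
Gas: input = 5,254,480 / 0.76 = 6,913,789 BTU = 69.14 therm → 69.14 × $1.43 = $98.87
Heat pump: 5,254,480 BTU / 3412 = 1,540 kWh heat; / 4.3 = 358.1 kWh in → × $0.0668 = $23.92
Difference = |$98.87 − $23.92| = $74.94 ≈ $75

$75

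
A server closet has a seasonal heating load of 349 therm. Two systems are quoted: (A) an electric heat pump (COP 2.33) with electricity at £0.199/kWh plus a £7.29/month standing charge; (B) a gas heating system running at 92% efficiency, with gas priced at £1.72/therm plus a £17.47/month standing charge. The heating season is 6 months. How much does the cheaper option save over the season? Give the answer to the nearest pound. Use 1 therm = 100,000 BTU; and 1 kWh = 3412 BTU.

£160

Heat load = 349 therm × 100,000 = 34,900,000 BTU
Gas: input = 34,900,000 / 0.92 = 37,934,783 BTU = 379.3 therm → 379.3 × £1.72 = £652.48; + 6 × £17.47 standing = £757.30
Heat pump: 34,900,000 BTU / 3412 = 10,230 kWh heat; / 2.33 = 4,390 kWh in → × £0.199 = £873.60; + 6 × £7.29 standing = £917.34
Difference = |£757.30 − £917.34| = £160.04 ≈ £160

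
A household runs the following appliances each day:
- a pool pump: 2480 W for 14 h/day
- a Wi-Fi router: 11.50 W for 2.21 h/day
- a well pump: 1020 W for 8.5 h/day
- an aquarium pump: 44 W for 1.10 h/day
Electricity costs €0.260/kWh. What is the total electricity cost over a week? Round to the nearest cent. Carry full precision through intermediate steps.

pool pump: 2480 W × 14 h × 7 d = 243,040 Wh = 243 kWh
Wi-Fi router: 11.50 W × 2.21 h × 7 d = 178 Wh = 0.1779 kWh
well pump: 1020 W × 8.5 h × 7 d = 60,690 Wh = 60.69 kWh
aquarium pump: 44 W × 1.10 h × 7 d = 339 Wh = 0.3388 kWh
Total energy = 243 + 0.1779 + 60.69 + 0.3388 = 304.2 kWh
Cost = 304.2 kWh × €0.260 = €79.10

€79.10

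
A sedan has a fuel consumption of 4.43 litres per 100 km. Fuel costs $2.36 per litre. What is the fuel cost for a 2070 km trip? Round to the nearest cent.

$216.41

Fuel = 4.43 L/100 km × 2070 km / 100 = 91.7 L
Cost = 91.7 L × $2.36/L = $216.41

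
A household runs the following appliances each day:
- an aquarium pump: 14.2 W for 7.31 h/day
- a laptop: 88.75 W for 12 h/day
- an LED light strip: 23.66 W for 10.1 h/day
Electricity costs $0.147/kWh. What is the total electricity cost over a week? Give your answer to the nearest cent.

$1.45

aquarium pump: 14.2 W × 7.31 h × 7 d = 727 Wh = 0.7266 kWh
laptop: 88.75 W × 12 h × 7 d = 7,455 Wh = 7.455 kWh
LED light strip: 23.66 W × 10.1 h × 7 d = 1,673 Wh = 1.673 kWh
Total energy = 0.7266 + 7.455 + 1.673 = 9.854 kWh
Cost = 9.854 kWh × $0.147 = $1.45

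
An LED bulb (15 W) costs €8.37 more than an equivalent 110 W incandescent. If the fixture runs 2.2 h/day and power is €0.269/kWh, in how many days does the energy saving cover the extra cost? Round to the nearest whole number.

Power saved = 110 − 15 = 95 W
Daily energy saved = 95 W × 2.2 h = 209 Wh = 0.209 kWh
Daily savings = 0.209 × €0.269 = €0.0562
Payback = €8.37 / €0.0562 per day = 148.9 days

149 days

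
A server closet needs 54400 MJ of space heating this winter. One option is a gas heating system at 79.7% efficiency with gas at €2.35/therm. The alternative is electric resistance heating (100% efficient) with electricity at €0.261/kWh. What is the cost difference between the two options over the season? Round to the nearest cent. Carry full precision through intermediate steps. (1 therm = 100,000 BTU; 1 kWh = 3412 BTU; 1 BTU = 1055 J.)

€2423.98

Heat load = 54400 MJ = 54,400,000,000 J / 1055 = 51,563,981 BTU
Gas: input = 51,563,981 / 0.797 = 64,697,592 BTU = 647 therm → 647 × €2.35 = €1,520.39
Electric: 51,563,981 BTU / 3412 = 15,110 kWh → × €0.261 = €3,944.37
Difference = |€1,520.39 − €3,944.37| = €2,423.98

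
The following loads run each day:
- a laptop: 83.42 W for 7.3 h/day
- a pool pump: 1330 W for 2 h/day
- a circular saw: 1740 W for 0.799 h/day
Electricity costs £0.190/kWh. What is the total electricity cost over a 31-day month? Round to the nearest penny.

laptop: 83.42 W × 7.3 h × 31 d = 18,878 Wh = 18.88 kWh
pool pump: 1330 W × 2 h × 31 d = 82,460 Wh = 82.46 kWh
circular saw: 1740 W × 0.799 h × 31 d = 43,098 Wh = 43.1 kWh
Total energy = 18.88 + 82.46 + 43.1 = 144.4 kWh
Cost = 144.4 kWh × £0.190 = £27.44

£27.44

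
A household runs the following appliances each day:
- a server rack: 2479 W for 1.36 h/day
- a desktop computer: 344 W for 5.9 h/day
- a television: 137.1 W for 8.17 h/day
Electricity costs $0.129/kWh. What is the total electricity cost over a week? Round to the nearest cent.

$5.89

server rack: 2479 W × 1.36 h × 7 d = 23,600 Wh = 23.6 kWh
desktop computer: 344 W × 5.9 h × 7 d = 14,207 Wh = 14.21 kWh
television: 137.1 W × 8.17 h × 7 d = 7,841 Wh = 7.841 kWh
Total energy = 23.6 + 14.21 + 7.841 = 45.65 kWh
Cost = 45.65 kWh × $0.129 = $5.89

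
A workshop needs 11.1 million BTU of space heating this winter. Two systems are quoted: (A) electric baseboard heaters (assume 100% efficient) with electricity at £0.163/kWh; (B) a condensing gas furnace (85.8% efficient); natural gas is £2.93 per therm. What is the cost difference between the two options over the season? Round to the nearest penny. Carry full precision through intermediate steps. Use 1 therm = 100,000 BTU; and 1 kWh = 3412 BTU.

Heat load = 11.1 × 10⁶ BTU = 11,100,000 BTU
Gas: input = 11,100,000 / 0.858 = 12,937,063 BTU = 129.4 therm → 129.4 × £2.93 = £379.06
Electric: 11,100,000 BTU / 3412 = 3,253 kWh → × £0.163 = £530.28
Difference = |£379.06 − £530.28| = £151.22

£151.22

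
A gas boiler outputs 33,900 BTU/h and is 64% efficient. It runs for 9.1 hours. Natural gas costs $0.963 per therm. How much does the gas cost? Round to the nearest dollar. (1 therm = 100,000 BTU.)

Heat delivered = 33,900 BTU/h × 9.1 h = 308,490 BTU
Gas input = 308,490 / 0.64 = 482,016 BTU
= 482,016 / 100,000 = 4.82 therm
Cost = 4.82 × $0.963/therm = $4.64 ≈ $5

$5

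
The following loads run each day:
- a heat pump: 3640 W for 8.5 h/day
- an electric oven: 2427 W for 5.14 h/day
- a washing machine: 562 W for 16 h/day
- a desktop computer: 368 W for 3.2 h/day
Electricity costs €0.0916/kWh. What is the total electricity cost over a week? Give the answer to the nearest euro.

€34

heat pump: 3640 W × 8.5 h × 7 d = 216,580 Wh = 216.6 kWh
electric oven: 2427 W × 5.14 h × 7 d = 87,323 Wh = 87.32 kWh
washing machine: 562 W × 16 h × 7 d = 62,944 Wh = 62.94 kWh
desktop computer: 368 W × 3.2 h × 7 d = 8,243 Wh = 8.243 kWh
Total energy = 216.6 + 87.32 + 62.94 + 8.243 = 375.1 kWh
Cost = 375.1 kWh × €0.0916 = €34.36 ≈ €34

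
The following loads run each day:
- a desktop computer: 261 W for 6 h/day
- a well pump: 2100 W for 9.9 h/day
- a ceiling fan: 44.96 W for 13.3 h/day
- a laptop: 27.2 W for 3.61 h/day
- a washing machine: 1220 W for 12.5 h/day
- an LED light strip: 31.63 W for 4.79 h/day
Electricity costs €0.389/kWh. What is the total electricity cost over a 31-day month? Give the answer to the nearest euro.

€464

desktop computer: 261 W × 6 h × 31 d = 48,546 Wh = 48.55 kWh
well pump: 2100 W × 9.9 h × 31 d = 644,490 Wh = 644.5 kWh
ceiling fan: 44.96 W × 13.3 h × 31 d = 18,537 Wh = 18.54 kWh
laptop: 27.2 W × 3.61 h × 31 d = 3,044 Wh = 3.044 kWh
washing machine: 1220 W × 12.5 h × 31 d = 472,750 Wh = 472.8 kWh
LED light strip: 31.63 W × 4.79 h × 31 d = 4,697 Wh = 4.697 kWh
Total energy = 48.55 + 644.5 + 18.54 + 3.044 + 472.8 + 4.697 = 1,192 kWh
Cost = 1,192 kWh × €0.389 = €463.71 ≈ €464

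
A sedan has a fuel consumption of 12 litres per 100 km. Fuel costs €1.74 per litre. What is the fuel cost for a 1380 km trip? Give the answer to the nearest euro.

Fuel = 12 L/100 km × 1380 km / 100 = 165.6 L
Cost = 165.6 L × €1.74/L = €288.14 ≈ €288

€288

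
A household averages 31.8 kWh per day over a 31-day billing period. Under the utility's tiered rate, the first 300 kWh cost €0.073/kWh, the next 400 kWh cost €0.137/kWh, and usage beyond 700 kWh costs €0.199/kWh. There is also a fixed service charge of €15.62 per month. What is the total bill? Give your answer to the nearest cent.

€149.19

Usage = 31.8 kWh/day × 31 days = 985.8 kWh
First 300 kWh × €0.073 = €21.90
Next 400 kWh × €0.137 = €54.80
Remaining 285.8 kWh × €0.199 = €56.87
Energy charge = €133.57; + service €15.62 = €149.19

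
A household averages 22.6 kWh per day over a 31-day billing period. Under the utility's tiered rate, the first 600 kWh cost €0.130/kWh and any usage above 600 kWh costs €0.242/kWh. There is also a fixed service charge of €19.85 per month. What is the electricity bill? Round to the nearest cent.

€122.20

Usage = 22.6 kWh/day × 31 days = 700.6 kWh
First 600 kWh × €0.130 = €78.00
Remaining 100.6 kWh × €0.242 = €24.35
Energy charge = €102.35; + service €19.85 = €122.20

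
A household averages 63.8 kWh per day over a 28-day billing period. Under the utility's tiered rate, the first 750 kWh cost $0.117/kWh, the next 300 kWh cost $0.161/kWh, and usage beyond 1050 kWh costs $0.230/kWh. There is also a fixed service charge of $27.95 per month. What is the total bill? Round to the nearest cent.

Usage = 63.8 kWh/day × 28 days = 1786.4 kWh
First 750 kWh × $0.117 = $87.75
Next 300 kWh × $0.161 = $48.30
Remaining 736.4 kWh × $0.230 = $169.37
Energy charge = $305.42; + service $27.95 = $333.37

$333.37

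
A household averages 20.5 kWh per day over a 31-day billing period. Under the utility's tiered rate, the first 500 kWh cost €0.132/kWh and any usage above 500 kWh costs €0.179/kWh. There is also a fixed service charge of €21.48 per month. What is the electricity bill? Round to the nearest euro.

€112

Usage = 20.5 kWh/day × 31 days = 635.5 kWh
First 500 kWh × €0.132 = €66.00
Remaining 135.5 kWh × €0.179 = €24.25
Energy charge = €90.25; + service €21.48 = €111.73 ≈ €112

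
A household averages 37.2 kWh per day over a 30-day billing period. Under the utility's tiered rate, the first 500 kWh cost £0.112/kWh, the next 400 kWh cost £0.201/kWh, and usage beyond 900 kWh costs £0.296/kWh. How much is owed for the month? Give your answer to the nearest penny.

£200.34

Usage = 37.2 kWh/day × 30 days = 1116 kWh
First 500 kWh × £0.112 = £56.00
Next 400 kWh × £0.201 = £80.40
Remaining 216 kWh × £0.296 = £63.94
Total = £200.34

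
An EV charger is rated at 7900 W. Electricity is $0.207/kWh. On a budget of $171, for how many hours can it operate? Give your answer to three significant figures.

Energy budget = $171 / $0.207 per kWh = 826.1 kWh = 826,087 Wh
Runtime = 826,087 Wh / 7900 W = 104.6 h

105 h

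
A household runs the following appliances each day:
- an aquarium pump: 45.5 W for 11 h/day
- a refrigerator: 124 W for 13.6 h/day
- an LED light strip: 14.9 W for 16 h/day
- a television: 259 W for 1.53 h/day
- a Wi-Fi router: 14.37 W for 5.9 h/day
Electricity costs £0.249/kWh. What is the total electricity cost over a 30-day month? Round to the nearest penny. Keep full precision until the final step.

£21.71

aquarium pump: 45.5 W × 11 h × 30 d = 15,015 Wh = 15.02 kWh
refrigerator: 124 W × 13.6 h × 30 d = 50,592 Wh = 50.59 kWh
LED light strip: 14.9 W × 16 h × 30 d = 7,152 Wh = 7.152 kWh
television: 259 W × 1.53 h × 30 d = 11,888 Wh = 11.89 kWh
Wi-Fi router: 14.37 W × 5.9 h × 30 d = 2,543 Wh = 2.543 kWh
Total energy = 15.02 + 50.59 + 7.152 + 11.89 + 2.543 = 87.19 kWh
Cost = 87.19 kWh × £0.249 = £21.71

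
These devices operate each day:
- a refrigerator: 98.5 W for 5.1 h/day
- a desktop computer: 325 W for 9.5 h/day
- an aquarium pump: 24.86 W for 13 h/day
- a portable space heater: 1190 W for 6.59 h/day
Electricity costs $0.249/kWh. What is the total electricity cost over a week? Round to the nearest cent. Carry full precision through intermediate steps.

$20.49

refrigerator: 98.5 W × 5.1 h × 7 d = 3,516 Wh = 3.516 kWh
desktop computer: 325 W × 9.5 h × 7 d = 21,612 Wh = 21.61 kWh
aquarium pump: 24.86 W × 13 h × 7 d = 2,262 Wh = 2.262 kWh
portable space heater: 1190 W × 6.59 h × 7 d = 54,895 Wh = 54.89 kWh
Total energy = 3.516 + 21.61 + 2.262 + 54.89 = 82.29 kWh
Cost = 82.29 kWh × $0.249 = $20.49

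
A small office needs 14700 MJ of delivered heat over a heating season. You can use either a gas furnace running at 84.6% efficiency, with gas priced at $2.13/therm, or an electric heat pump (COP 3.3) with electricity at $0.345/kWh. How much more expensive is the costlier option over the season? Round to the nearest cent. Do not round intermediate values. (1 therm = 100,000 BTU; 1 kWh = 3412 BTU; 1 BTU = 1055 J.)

$76.12

Heat load = 14700 MJ = 14,700,000,000 J / 1055 = 13,933,649 BTU
Gas: input = 13,933,649 / 0.846 = 16,470,035 BTU = 164.7 therm → 164.7 × $2.13 = $350.81
Heat pump: 13,933,649 BTU / 3412 = 4,084 kWh heat; / 3.3 = 1,237 kWh in → × $0.345 = $426.93
Difference = |$350.81 − $426.93| = $76.12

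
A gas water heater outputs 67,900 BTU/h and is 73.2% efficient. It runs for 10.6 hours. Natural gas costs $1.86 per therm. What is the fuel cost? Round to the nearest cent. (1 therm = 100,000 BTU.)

Heat delivered = 67,900 BTU/h × 10.6 h = 719,740 BTU
Gas input = 719,740 / 0.732 = 983,251 BTU
= 983,251 / 100,000 = 9.833 therm
Cost = 9.833 × $1.86/therm = $18.29

$18.29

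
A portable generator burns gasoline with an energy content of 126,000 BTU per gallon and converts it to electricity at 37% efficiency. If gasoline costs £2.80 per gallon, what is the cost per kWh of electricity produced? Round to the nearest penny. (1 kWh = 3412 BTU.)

Electrical output per gallon = 126,000 BTU × 0.37 / 3412 BTU/kWh = 13.66 kWh
Cost per kWh = £2.80 / 13.66 kWh = £0.205

£0.20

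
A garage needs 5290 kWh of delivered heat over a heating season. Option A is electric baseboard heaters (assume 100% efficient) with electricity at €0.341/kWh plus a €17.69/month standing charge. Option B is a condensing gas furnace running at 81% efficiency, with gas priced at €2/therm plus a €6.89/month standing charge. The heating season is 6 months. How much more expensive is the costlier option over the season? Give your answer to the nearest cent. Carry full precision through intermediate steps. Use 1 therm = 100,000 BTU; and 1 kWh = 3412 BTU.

Heat load = 5290 kWh × 3412 = 18,049,480 BTU
Gas: input = 18,049,480 / 0.81 = 22,283,309 BTU = 222.8 therm → 222.8 × €2 = €445.67; + 6 × €6.89 standing = €487.01
Electric: 18,049,480 BTU / 3412 = 5,290 kWh → × €0.341 = €1,803.89; + 6 × €17.69 standing = €1,910.03
Difference = |€487.01 − €1,910.03| = €1,423.02

€1423.02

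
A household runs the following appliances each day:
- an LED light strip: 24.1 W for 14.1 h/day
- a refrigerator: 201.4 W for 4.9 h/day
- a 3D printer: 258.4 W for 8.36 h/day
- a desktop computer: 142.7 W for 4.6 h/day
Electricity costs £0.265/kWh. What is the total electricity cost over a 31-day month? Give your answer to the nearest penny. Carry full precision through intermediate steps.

LED light strip: 24.1 W × 14.1 h × 31 d = 10,534 Wh = 10.53 kWh
refrigerator: 201.4 W × 4.9 h × 31 d = 30,593 Wh = 30.59 kWh
3D printer: 258.4 W × 8.36 h × 31 d = 66,967 Wh = 66.97 kWh
desktop computer: 142.7 W × 4.6 h × 31 d = 20,349 Wh = 20.35 kWh
Total energy = 10.53 + 30.59 + 66.97 + 20.35 = 128.4 kWh
Cost = 128.4 kWh × £0.265 = £34.04

£34.04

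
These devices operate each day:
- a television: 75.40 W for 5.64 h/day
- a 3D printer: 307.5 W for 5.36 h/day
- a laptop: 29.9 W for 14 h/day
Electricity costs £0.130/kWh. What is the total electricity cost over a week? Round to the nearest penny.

television: 75.40 W × 5.64 h × 7 d = 2,977 Wh = 2.977 kWh
3D printer: 307.5 W × 5.36 h × 7 d = 11,537 Wh = 11.54 kWh
laptop: 29.9 W × 14 h × 7 d = 2,930 Wh = 2.93 kWh
Total energy = 2.977 + 11.54 + 2.93 = 17.44 kWh
Cost = 17.44 kWh × £0.130 = £2.27

£2.27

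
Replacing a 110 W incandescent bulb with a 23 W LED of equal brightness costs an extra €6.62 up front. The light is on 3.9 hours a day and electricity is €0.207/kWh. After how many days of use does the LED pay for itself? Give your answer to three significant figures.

94.3 days

Power saved = 110 − 23 = 87 W
Daily energy saved = 87 W × 3.9 h = 339.3 Wh = 0.3393 kWh
Daily savings = 0.3393 × €0.207 = €0.0702
Payback = €6.62 / €0.0702 per day = 94.25 days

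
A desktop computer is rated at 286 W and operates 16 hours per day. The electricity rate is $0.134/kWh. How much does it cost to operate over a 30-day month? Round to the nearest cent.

Energy = 286 W × 16 h/day × 30 days = 137,280 Wh = 137.3 kWh
Cost = 137.3 kWh × $0.134/kWh = $18.40

$18.40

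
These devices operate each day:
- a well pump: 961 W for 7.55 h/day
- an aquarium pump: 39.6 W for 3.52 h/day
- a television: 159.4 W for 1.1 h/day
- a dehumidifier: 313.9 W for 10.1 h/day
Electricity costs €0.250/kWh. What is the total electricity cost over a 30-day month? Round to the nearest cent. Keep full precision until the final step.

well pump: 961 W × 7.55 h × 30 d = 217,666 Wh = 217.7 kWh
aquarium pump: 39.6 W × 3.52 h × 30 d = 4,182 Wh = 4.182 kWh
television: 159.4 W × 1.1 h × 30 d = 5,260 Wh = 5.26 kWh
dehumidifier: 313.9 W × 10.1 h × 30 d = 95,112 Wh = 95.11 kWh
Total energy = 217.7 + 4.182 + 5.26 + 95.11 = 322.2 kWh
Cost = 322.2 kWh × €0.250 = €80.56

€80.56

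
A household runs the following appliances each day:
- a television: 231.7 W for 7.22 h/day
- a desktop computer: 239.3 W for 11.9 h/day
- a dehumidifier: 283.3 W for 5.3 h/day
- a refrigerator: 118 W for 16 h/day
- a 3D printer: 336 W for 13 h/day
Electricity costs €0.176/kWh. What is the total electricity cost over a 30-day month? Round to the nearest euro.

€65

television: 231.7 W × 7.22 h × 30 d = 50,186 Wh = 50.19 kWh
desktop computer: 239.3 W × 11.9 h × 30 d = 85,430 Wh = 85.43 kWh
dehumidifier: 283.3 W × 5.3 h × 30 d = 45,045 Wh = 45.04 kWh
refrigerator: 118 W × 16 h × 30 d = 56,640 Wh = 56.64 kWh
3D printer: 336 W × 13 h × 30 d = 131,040 Wh = 131 kWh
Total energy = 50.19 + 85.43 + 45.04 + 56.64 + 131 = 368.3 kWh
Cost = 368.3 kWh × €0.176 = €64.83 ≈ €65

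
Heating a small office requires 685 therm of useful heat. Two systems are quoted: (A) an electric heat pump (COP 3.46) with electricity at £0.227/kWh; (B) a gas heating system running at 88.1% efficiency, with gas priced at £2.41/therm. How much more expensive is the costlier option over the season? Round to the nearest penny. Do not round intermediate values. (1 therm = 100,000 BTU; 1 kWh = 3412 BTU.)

£556.70

Heat load = 685 therm × 100,000 = 68,500,000 BTU
Gas: input = 68,500,000 / 0.881 = 77,752,554 BTU = 777.5 therm → 777.5 × £2.41 = £1,873.84
Heat pump: 68,500,000 BTU / 3412 = 20,080 kWh heat; / 3.46 = 5,802 kWh in → × £0.227 = £1,317.14
Difference = |£1,873.84 − £1,317.14| = £556.70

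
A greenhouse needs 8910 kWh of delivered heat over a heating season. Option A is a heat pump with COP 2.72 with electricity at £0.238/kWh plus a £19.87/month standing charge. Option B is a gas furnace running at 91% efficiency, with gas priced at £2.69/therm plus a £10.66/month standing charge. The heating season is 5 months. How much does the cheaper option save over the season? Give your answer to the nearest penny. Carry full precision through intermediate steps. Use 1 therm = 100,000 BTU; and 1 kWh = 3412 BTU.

Heat load = 8910 kWh × 3412 = 30,400,920 BTU
Gas: input = 30,400,920 / 0.91 = 33,407,604 BTU = 334.1 therm → 334.1 × £2.69 = £898.66; + 5 × £10.66 standing = £951.96
Heat pump: 30,400,920 BTU / 3412 = 8,910 kWh heat; / 2.72 = 3,276 kWh in → × £0.238 = £779.62; + 5 × £19.87 standing = £878.97
Difference = |£951.96 − £878.97| = £72.99

£72.99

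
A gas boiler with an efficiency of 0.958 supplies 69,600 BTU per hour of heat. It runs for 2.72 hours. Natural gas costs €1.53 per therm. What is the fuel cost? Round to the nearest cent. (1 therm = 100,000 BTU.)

Heat delivered = 69,600 BTU/h × 2.72 h = 189,312 BTU
Gas input = 189,312 / 0.958 = 197,612 BTU
= 197,612 / 100,000 = 1.976 therm
Cost = 1.976 × €1.53/therm = €3.02

€3.02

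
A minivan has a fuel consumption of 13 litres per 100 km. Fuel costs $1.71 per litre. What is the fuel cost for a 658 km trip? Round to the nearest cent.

Fuel = 13 L/100 km × 658 km / 100 = 85.54 L
Cost = 85.54 L × $1.71/L = $146.27

$146.27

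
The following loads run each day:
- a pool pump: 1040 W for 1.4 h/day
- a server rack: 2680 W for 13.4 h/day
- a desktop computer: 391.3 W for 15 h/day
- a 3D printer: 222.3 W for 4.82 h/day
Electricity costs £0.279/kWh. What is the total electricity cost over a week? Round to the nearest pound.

pool pump: 1040 W × 1.4 h × 7 d = 10,192 Wh = 10.19 kWh
server rack: 2680 W × 13.4 h × 7 d = 251,384 Wh = 251.4 kWh
desktop computer: 391.3 W × 15 h × 7 d = 41,086 Wh = 41.09 kWh
3D printer: 222.3 W × 4.82 h × 7 d = 7,500 Wh = 7.5 kWh
Total energy = 10.19 + 251.4 + 41.09 + 7.5 = 310.2 kWh
Cost = 310.2 kWh × £0.279 = £86.54 ≈ £87

£87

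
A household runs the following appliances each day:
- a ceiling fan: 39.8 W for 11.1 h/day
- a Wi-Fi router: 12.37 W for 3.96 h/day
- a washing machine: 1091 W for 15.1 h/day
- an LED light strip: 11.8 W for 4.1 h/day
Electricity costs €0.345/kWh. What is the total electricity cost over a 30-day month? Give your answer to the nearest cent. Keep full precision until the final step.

€176.09

ceiling fan: 39.8 W × 11.1 h × 30 d = 13,253 Wh = 13.25 kWh
Wi-Fi router: 12.37 W × 3.96 h × 30 d = 1,470 Wh = 1.47 kWh
washing machine: 1091 W × 15.1 h × 30 d = 494,223 Wh = 494.2 kWh
LED light strip: 11.8 W × 4.1 h × 30 d = 1,451 Wh = 1.451 kWh
Total energy = 13.25 + 1.47 + 494.2 + 1.451 = 510.4 kWh
Cost = 510.4 kWh × €0.345 = €176.09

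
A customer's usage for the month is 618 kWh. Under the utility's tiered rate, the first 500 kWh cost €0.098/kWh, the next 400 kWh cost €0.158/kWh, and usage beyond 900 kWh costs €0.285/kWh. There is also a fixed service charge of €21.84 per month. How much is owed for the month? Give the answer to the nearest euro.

€89

First 500 kWh × €0.098 = €49.00
Next 118 kWh × €0.158 = €18.64
Remaining tier: 0 kWh (not reached)
Energy charge = €67.64; + service €21.84 = €89.48 ≈ €89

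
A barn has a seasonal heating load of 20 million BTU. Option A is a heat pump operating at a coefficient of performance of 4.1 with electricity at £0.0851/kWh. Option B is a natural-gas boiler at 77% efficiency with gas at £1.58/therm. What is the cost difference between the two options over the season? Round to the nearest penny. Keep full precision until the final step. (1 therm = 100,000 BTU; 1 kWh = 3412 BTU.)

£288.72

Heat load = 20 × 10⁶ BTU = 20,000,000 BTU
Gas: input = 20,000,000 / 0.770 = 25,974,026 BTU = 259.7 therm → 259.7 × £1.58 = £410.39
Heat pump: 20,000,000 BTU / 3412 = 5,862 kWh heat; / 4.1 = 1,430 kWh in → × £0.0851 = £121.67
Difference = |£410.39 − £121.67| = £288.72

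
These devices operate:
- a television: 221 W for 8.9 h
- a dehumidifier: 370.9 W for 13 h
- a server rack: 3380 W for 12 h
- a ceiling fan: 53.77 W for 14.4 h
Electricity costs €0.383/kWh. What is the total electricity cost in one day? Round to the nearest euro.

€18

television: 221 W × 8.9 h = 1,967 Wh = 1.967 kWh
dehumidifier: 370.9 W × 13 h = 4,822 Wh = 4.822 kWh
server rack: 3380 W × 12 h = 40,560 Wh = 40.56 kWh
ceiling fan: 53.77 W × 14.4 h = 774 Wh = 0.7743 kWh
Total energy = 1.967 + 4.822 + 40.56 + 0.7743 = 48.12 kWh
Cost = 48.12 kWh × €0.383 = €18.43 ≈ €18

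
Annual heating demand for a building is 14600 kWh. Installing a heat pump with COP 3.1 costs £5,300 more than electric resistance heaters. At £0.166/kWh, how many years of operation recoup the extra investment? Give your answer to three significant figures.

3.23 years

Resistance: 14600 kWh × £0.166 = £2,423.60/yr
Heat pump: 14600 / 3.1 = 4710 kWh in → × £0.166 = £781.81/yr
Annual savings = £1,641.79
Payback = £5,300 / £1,641.79 = 3.23 years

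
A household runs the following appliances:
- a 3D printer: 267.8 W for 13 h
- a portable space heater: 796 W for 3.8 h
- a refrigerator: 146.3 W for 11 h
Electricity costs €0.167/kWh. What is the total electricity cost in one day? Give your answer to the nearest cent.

€1.36

3D printer: 267.8 W × 13 h = 3,481 Wh = 3.481 kWh
portable space heater: 796 W × 3.8 h = 3,025 Wh = 3.025 kWh
refrigerator: 146.3 W × 11 h = 1,609 Wh = 1.609 kWh
Total energy = 3.481 + 3.025 + 1.609 = 8.116 kWh
Cost = 8.116 kWh × €0.167 = €1.36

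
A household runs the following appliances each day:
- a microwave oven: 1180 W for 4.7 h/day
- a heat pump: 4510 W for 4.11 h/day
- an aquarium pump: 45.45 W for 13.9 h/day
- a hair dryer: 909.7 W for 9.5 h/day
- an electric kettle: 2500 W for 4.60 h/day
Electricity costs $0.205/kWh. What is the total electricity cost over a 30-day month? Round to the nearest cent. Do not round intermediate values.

$275.86

microwave oven: 1180 W × 4.7 h × 30 d = 166,380 Wh = 166.4 kWh
heat pump: 4510 W × 4.11 h × 30 d = 556,083 Wh = 556.1 kWh
aquarium pump: 45.45 W × 13.9 h × 30 d = 18,953 Wh = 18.95 kWh
hair dryer: 909.7 W × 9.5 h × 30 d = 259,264 Wh = 259.3 kWh
electric kettle: 2500 W × 4.60 h × 30 d = 345,000 Wh = 345 kWh
Total energy = 166.4 + 556.1 + 18.95 + 259.3 + 345 = 1,346 kWh
Cost = 1,346 kWh × $0.205 = $275.86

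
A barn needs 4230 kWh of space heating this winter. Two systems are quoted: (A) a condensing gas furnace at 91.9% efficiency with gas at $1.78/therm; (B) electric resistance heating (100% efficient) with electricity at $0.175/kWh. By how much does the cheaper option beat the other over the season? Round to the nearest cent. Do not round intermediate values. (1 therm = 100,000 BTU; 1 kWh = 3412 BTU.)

Heat load = 4230 kWh × 3412 = 14,432,760 BTU
Gas: input = 14,432,760 / 0.919 = 15,704,853 BTU = 157 therm → 157 × $1.78 = $279.55
Electric: 14,432,760 BTU / 3412 = 4,230 kWh → × $0.175 = $740.25
Difference = |$279.55 − $740.25| = $460.70

$460.70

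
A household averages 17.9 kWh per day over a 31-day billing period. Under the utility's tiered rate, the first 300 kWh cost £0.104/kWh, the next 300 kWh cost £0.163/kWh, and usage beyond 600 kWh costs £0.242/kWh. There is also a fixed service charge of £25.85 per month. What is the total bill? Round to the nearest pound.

£99

Usage = 17.9 kWh/day × 31 days = 554.9 kWh
First 300 kWh × £0.104 = £31.20
Next 254.9 kWh × £0.163 = £41.55
Remaining tier: 0 kWh (not reached)
Energy charge = £72.75; + service £25.85 = £98.60 ≈ £99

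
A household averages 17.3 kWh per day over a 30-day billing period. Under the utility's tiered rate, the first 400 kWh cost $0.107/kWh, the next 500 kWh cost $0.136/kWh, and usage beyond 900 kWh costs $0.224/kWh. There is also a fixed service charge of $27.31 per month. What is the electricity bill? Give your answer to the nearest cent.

$86.29

Usage = 17.3 kWh/day × 30 days = 519 kWh
First 400 kWh × $0.107 = $42.80
Next 119 kWh × $0.136 = $16.18
Remaining tier: 0 kWh (not reached)
Energy charge = $58.98; + service $27.31 = $86.29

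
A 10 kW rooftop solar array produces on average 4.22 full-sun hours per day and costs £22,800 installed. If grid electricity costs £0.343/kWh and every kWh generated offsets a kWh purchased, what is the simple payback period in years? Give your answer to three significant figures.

4.32 years

Daily generation = 10 kW × 4.22 h = 42.2 kWh
Annual generation = 42.2 × 365 = 15403 kWh
Annual savings = 15403 × £0.343 = £5,283.23
Payback = £22,800 / £5,283.23 = 4.32 years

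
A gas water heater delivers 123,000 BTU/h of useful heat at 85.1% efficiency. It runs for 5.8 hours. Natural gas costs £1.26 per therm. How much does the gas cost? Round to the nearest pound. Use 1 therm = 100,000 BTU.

Heat delivered = 123,000 BTU/h × 5.8 h = 713,400 BTU
Gas input = 713,400 / 0.851 = 838,308 BTU
= 838,308 / 100,000 = 8.383 therm
Cost = 8.383 × £1.26/therm = £10.56 ≈ £11

£11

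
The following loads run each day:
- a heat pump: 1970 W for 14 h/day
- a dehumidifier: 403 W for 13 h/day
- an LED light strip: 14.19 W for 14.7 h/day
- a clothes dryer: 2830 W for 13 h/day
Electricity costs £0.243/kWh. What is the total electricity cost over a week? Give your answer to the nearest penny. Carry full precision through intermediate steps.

heat pump: 1970 W × 14 h × 7 d = 193,060 Wh = 193.1 kWh
dehumidifier: 403 W × 13 h × 7 d = 36,673 Wh = 36.67 kWh
LED light strip: 14.19 W × 14.7 h × 7 d = 1,460 Wh = 1.46 kWh
clothes dryer: 2830 W × 13 h × 7 d = 257,530 Wh = 257.5 kWh
Total energy = 193.1 + 36.67 + 1.46 + 257.5 = 488.7 kWh
Cost = 488.7 kWh × £0.243 = £118.76

£118.76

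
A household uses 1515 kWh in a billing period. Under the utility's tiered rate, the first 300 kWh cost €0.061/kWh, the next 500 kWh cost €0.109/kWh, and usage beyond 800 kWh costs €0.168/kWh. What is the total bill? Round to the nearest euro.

First 300 kWh × €0.061 = €18.30
Next 500 kWh × €0.109 = €54.50
Remaining 715 kWh × €0.168 = €120.12
Total = €192.92 ≈ €193

€193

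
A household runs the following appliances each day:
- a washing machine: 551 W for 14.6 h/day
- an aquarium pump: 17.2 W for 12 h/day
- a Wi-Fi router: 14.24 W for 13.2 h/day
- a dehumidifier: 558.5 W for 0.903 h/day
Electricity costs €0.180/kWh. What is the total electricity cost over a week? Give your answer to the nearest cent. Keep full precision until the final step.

€11.27

washing machine: 551 W × 14.6 h × 7 d = 56,312 Wh = 56.31 kWh
aquarium pump: 17.2 W × 12 h × 7 d = 1,445 Wh = 1.445 kWh
Wi-Fi router: 14.24 W × 13.2 h × 7 d = 1,316 Wh = 1.316 kWh
dehumidifier: 558.5 W × 0.903 h × 7 d = 3,530 Wh = 3.53 kWh
Total energy = 56.31 + 1.445 + 1.316 + 3.53 = 62.6 kWh
Cost = 62.6 kWh × €0.180 = €11.27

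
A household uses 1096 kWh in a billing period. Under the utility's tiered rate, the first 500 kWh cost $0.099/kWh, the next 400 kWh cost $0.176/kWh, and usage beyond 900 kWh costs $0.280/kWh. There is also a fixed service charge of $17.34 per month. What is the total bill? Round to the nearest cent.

First 500 kWh × $0.099 = $49.50
Next 400 kWh × $0.176 = $70.40
Remaining 196 kWh × $0.280 = $54.88
Energy charge = $174.78; + service $17.34 = $192.12

$192.12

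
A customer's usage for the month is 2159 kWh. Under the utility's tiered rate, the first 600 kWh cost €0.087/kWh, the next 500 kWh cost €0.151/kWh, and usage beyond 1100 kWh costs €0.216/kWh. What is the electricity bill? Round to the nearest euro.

First 600 kWh × €0.087 = €52.20
Next 500 kWh × €0.151 = €75.50
Remaining 1059 kWh × €0.216 = €228.74
Total = €356.44 ≈ €356

€356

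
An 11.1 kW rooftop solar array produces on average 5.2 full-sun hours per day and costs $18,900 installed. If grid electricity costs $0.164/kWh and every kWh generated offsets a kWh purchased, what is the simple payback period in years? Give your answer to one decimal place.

5.5 years

Daily generation = 11.1 kW × 5.2 h = 57.72 kWh
Annual generation = 57.72 × 365 = 21068 kWh
Annual savings = 21068 × $0.164 = $3,455.12
Payback = $18,900 / $3,455.12 = 5.47 years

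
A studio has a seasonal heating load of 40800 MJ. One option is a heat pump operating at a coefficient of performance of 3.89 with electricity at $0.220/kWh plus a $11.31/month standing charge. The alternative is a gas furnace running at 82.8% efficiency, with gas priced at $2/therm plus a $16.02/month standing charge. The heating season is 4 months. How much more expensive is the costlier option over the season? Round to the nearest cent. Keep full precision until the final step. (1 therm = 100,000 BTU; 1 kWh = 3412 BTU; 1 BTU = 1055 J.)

Heat load = 40800 MJ = 40,800,000,000 J / 1055 = 38,672,986 BTU
Gas: input = 38,672,986 / 0.828 = 46,706,505 BTU = 467.1 therm → 467.1 × $2 = $934.13; + 4 × $16.02 standing = $998.21
Heat pump: 38,672,986 BTU / 3412 = 11,330 kWh heat; / 3.89 = 2,914 kWh in → × $0.220 = $641.02; + 4 × $11.31 standing = $686.26
Difference = |$998.21 − $686.26| = $311.95

$311.95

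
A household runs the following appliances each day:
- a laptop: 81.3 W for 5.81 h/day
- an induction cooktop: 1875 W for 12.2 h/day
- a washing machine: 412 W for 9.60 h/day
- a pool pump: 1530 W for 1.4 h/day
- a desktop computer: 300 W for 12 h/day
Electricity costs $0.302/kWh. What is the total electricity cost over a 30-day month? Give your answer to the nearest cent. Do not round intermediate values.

laptop: 81.3 W × 5.81 h × 30 d = 14,171 Wh = 14.17 kWh
induction cooktop: 1875 W × 12.2 h × 30 d = 686,250 Wh = 686.2 kWh
washing machine: 412 W × 9.60 h × 30 d = 118,656 Wh = 118.7 kWh
pool pump: 1530 W × 1.4 h × 30 d = 64,260 Wh = 64.26 kWh
desktop computer: 300 W × 12 h × 30 d = 108,000 Wh = 108 kWh
Total energy = 14.17 + 686.2 + 118.7 + 64.26 + 108 = 991.3 kWh
Cost = 991.3 kWh × $0.302 = $299.38

$299.38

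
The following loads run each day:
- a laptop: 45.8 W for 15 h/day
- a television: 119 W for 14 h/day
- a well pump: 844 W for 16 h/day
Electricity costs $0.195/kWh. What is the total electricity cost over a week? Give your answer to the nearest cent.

$21.64

laptop: 45.8 W × 15 h × 7 d = 4,809 Wh = 4.809 kWh
television: 119 W × 14 h × 7 d = 11,662 Wh = 11.66 kWh
well pump: 844 W × 16 h × 7 d = 94,528 Wh = 94.53 kWh
Total energy = 4.809 + 11.66 + 94.53 = 111 kWh
Cost = 111 kWh × $0.195 = $21.64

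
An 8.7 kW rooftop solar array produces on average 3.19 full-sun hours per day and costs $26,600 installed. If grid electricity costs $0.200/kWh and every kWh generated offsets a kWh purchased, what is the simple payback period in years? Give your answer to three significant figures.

Daily generation = 8.7 kW × 3.19 h = 27.75 kWh
Annual generation = 27.75 × 365 = 10130 kWh
Annual savings = 10130 × $0.200 = $2,025.97
Payback = $26,600 / $2,025.97 = 13.1 years

13.1 years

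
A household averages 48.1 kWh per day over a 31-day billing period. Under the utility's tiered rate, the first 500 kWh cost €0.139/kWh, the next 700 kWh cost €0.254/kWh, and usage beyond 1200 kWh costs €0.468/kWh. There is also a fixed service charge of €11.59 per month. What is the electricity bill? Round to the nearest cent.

€395.12

Usage = 48.1 kWh/day × 31 days = 1491.1 kWh
First 500 kWh × €0.139 = €69.50
Next 700 kWh × €0.254 = €177.80
Remaining 291.1 kWh × €0.468 = €136.23
Energy charge = €383.53; + service €11.59 = €395.12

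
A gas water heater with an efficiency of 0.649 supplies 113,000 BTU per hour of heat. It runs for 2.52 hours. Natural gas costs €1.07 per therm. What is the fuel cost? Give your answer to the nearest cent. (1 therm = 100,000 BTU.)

Heat delivered = 113,000 BTU/h × 2.52 h = 284,760 BTU
Gas input = 284,760 / 0.649 = 438,767 BTU
= 438,767 / 100,000 = 4.388 therm
Cost = 4.388 × €1.07/therm = €4.69

€4.69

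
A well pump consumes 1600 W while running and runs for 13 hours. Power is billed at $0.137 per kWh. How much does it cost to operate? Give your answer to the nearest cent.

Energy = 1600 W × 13 h = 20,800 Wh = 20.8 kWh
Cost = 20.8 kWh × $0.137/kWh = $2.85

$2.85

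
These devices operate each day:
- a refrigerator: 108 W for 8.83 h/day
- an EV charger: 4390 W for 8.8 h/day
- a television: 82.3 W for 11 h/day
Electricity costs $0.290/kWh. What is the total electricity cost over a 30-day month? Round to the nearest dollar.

refrigerator: 108 W × 8.83 h × 30 d = 28,609 Wh = 28.61 kWh
EV charger: 4390 W × 8.8 h × 30 d = 1,158,960 Wh = 1,159 kWh
television: 82.3 W × 11 h × 30 d = 27,159 Wh = 27.16 kWh
Total energy = 28.61 + 1,159 + 27.16 = 1,215 kWh
Cost = 1,215 kWh × $0.290 = $352.27 ≈ $352

$352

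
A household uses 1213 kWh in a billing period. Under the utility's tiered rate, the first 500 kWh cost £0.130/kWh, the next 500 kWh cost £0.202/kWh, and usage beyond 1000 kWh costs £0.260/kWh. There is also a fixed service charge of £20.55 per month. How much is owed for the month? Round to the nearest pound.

First 500 kWh × £0.130 = £65.00
Next 500 kWh × £0.202 = £101.00
Remaining 213 kWh × £0.260 = £55.38
Energy charge = £221.38; + service £20.55 = £241.93 ≈ £242

£242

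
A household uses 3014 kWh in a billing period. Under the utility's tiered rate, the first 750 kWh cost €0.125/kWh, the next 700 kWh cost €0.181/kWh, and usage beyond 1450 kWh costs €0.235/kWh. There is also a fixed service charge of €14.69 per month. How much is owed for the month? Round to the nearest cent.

First 750 kWh × €0.125 = €93.75
Next 700 kWh × €0.181 = €126.70
Remaining 1564 kWh × €0.235 = €367.54
Energy charge = €587.99; + service €14.69 = €602.68

€602.68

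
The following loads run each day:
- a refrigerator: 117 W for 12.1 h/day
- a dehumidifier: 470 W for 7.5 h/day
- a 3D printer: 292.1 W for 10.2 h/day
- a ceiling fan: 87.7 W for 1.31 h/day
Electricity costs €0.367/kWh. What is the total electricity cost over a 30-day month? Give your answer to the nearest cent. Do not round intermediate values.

€88.47

refrigerator: 117 W × 12.1 h × 30 d = 42,471 Wh = 42.47 kWh
dehumidifier: 470 W × 7.5 h × 30 d = 105,750 Wh = 105.8 kWh
3D printer: 292.1 W × 10.2 h × 30 d = 89,383 Wh = 89.38 kWh
ceiling fan: 87.7 W × 1.31 h × 30 d = 3,447 Wh = 3.447 kWh
Total energy = 42.47 + 105.8 + 89.38 + 3.447 = 241.1 kWh
Cost = 241.1 kWh × €0.367 = €88.47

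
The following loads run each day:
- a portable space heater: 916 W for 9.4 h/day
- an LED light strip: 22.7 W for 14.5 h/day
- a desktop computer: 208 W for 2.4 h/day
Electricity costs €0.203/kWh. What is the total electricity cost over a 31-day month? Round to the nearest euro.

portable space heater: 916 W × 9.4 h × 31 d = 266,922 Wh = 266.9 kWh
LED light strip: 22.7 W × 14.5 h × 31 d = 10,204 Wh = 10.2 kWh
desktop computer: 208 W × 2.4 h × 31 d = 15,475 Wh = 15.48 kWh
Total energy = 266.9 + 10.2 + 15.48 = 292.6 kWh
Cost = 292.6 kWh × €0.203 = €59.40 ≈ €59

€59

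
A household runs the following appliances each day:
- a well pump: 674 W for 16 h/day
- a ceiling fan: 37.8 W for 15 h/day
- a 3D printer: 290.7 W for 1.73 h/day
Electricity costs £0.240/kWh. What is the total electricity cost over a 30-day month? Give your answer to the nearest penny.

well pump: 674 W × 16 h × 30 d = 323,520 Wh = 323.5 kWh
ceiling fan: 37.8 W × 15 h × 30 d = 17,010 Wh = 17.01 kWh
3D printer: 290.7 W × 1.73 h × 30 d = 15,087 Wh = 15.09 kWh
Total energy = 323.5 + 17.01 + 15.09 = 355.6 kWh
Cost = 355.6 kWh × £0.240 = £85.35

£85.35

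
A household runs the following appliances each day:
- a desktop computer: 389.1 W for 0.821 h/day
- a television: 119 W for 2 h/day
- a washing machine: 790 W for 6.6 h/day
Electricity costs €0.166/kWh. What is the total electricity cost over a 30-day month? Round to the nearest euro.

€29

desktop computer: 389.1 W × 0.821 h × 30 d = 9,584 Wh = 9.584 kWh
television: 119 W × 2 h × 30 d = 7,140 Wh = 7.14 kWh
washing machine: 790 W × 6.6 h × 30 d = 156,420 Wh = 156.4 kWh
Total energy = 9.584 + 7.14 + 156.4 = 173.1 kWh
Cost = 173.1 kWh × €0.166 = €28.74 ≈ €29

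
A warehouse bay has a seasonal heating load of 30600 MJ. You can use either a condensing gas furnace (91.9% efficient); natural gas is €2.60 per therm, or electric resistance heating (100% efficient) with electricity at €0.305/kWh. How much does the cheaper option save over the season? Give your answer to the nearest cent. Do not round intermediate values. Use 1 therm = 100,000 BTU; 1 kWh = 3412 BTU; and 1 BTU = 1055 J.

Heat load = 30600 MJ = 30,600,000,000 J / 1055 = 29,004,739 BTU
Gas: input = 29,004,739 / 0.919 = 31,561,196 BTU = 315.6 therm → 315.6 × €2.60 = €820.59
Electric: 29,004,739 BTU / 3412 = 8,501 kWh → × €0.305 = €2,592.74
Difference = |€820.59 − €2,592.74| = €1,772.15

€1772.15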